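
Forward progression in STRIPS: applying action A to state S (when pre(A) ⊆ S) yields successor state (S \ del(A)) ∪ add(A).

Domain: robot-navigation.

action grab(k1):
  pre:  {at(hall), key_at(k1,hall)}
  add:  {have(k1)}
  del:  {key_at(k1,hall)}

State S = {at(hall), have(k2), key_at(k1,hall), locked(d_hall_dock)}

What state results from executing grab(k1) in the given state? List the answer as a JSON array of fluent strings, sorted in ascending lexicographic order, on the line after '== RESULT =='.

Progress:
  pre ⊆ S: {at(hall), key_at(k1,hall)} ⊆ S  — applicable
  S \ del = {at(hall), have(k2), locked(d_hall_dock)}
  ∪ add   = {at(hall), have(k1), have(k2), locked(d_hall_dock)}

== RESULT ==
["at(hall)", "have(k1)", "have(k2)", "locked(d_hall_dock)"]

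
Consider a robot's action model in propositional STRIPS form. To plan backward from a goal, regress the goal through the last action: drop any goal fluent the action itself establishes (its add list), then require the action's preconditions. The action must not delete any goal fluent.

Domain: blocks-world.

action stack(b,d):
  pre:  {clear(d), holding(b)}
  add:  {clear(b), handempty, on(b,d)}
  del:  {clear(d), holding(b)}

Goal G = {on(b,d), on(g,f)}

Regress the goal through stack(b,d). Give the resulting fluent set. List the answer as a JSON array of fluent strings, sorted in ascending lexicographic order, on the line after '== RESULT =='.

Compute (G \ add) ∪ pre:
  G ∩ del = {}  (empty — regression defined)
  G \ add = {on(b,d), on(g,f)} \ {clear(b), handempty, on(b,d)} = {on(g,f)}
  ∪ pre   = {on(g,f)} ∪ {clear(d), holding(b)}
          = {clear(d), holding(b), on(g,f)}

== RESULT ==
["clear(d)", "holding(b)", "on(g,f)"]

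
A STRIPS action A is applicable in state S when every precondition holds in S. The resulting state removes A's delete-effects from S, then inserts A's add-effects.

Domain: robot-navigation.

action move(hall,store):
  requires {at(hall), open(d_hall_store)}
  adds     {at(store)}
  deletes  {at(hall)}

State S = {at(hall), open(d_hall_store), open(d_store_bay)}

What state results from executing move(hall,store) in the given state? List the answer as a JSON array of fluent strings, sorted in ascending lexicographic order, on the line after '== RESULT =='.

Progress:
  pre ⊆ S: {at(hall), open(d_hall_store)} ⊆ S  — applicable
  S \ del = {open(d_hall_store), open(d_store_bay)}
  ∪ add   = {at(store), open(d_hall_store), open(d_store_bay)}

== RESULT ==
["at(store)", "open(d_hall_store)", "open(d_store_bay)"]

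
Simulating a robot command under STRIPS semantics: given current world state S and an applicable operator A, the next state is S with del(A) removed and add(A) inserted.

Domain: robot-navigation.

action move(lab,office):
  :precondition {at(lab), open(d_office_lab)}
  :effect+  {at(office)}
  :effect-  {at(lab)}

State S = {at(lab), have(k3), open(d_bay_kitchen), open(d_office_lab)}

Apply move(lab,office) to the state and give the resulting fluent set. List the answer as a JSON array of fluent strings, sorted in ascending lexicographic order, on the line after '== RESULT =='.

Progress:
  pre ⊆ S: {at(lab), open(d_office_lab)} ⊆ S  — applicable
  S \ del = {have(k3), open(d_bay_kitchen), open(d_office_lab)}
  ∪ add   = {at(office), have(k3), open(d_bay_kitchen), open(d_office_lab)}

== RESULT ==
["at(office)", "have(k3)", "open(d_bay_kitchen)", "open(d_office_lab)"]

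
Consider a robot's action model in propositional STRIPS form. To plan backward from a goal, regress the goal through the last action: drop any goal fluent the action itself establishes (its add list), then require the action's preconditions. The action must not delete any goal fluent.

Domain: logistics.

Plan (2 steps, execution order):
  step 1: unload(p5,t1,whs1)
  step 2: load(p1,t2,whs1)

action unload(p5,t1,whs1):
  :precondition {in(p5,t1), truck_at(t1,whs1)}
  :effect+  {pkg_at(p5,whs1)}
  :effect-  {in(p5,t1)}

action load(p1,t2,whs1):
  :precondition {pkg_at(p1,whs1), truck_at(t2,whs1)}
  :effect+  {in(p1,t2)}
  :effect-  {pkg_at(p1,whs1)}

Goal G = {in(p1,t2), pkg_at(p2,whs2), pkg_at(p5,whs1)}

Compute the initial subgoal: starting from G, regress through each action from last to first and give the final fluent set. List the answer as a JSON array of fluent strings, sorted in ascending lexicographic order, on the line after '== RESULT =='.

Work backward from the goal:
  through step 2 (load(p1,t2,whs1)): drop {in(p1,t2)}, keep {pkg_at(p2,whs2), pkg_at(p5,whs1)}, require {pkg_at(p1,whs1), truck_at(t2,whs1)}
    → {pkg_at(p1,whs1), pkg_at(p2,whs2), pkg_at(p5,whs1), truck_at(t2,whs1)}
  through step 1 (unload(p5,t1,whs1)): drop {pkg_at(p5,whs1)}, keep {pkg_at(p1,whs1), pkg_at(p2,whs2), truck_at(t2,whs1)}, require {in(p5,t1), truck_at(t1,whs1)}
    → {in(p5,t1), pkg_at(p1,whs1), pkg_at(p2,whs2), truck_at(t1,whs1), truck_at(t2,whs1)}

== RESULT ==
["in(p5,t1)", "pkg_at(p1,whs1)", "pkg_at(p2,whs2)", "truck_at(t1,whs1)", "truck_at(t2,whs1)"]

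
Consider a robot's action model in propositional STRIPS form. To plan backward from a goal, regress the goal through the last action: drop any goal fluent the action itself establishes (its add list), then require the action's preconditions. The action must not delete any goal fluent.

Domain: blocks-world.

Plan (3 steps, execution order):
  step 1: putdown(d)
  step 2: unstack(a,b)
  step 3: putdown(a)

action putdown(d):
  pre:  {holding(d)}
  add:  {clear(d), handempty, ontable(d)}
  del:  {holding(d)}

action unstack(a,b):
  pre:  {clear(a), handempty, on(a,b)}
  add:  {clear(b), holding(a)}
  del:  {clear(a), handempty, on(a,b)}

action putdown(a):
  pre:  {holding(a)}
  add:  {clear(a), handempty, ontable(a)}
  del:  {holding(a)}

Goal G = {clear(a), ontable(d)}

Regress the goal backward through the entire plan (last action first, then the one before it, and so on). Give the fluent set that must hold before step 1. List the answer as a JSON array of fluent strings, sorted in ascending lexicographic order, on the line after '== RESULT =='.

Regress step by step:
  through step 3 (putdown(a)): drop {clear(a)}, keep {ontable(d)}, require {holding(a)}
    → {holding(a), ontable(d)}
  through step 2 (unstack(a,b)): drop {holding(a)}, keep {ontable(d)}, require {clear(a), handempty, on(a,b)}
    → {clear(a), handempty, on(a,b), ontable(d)}
  through step 1 (putdown(d)): drop {handempty, ontable(d)}, keep {clear(a), on(a,b)}, require {holding(d)}
    → {clear(a), holding(d), on(a,b)}

== RESULT ==
["clear(a)", "holding(d)", "on(a,b)"]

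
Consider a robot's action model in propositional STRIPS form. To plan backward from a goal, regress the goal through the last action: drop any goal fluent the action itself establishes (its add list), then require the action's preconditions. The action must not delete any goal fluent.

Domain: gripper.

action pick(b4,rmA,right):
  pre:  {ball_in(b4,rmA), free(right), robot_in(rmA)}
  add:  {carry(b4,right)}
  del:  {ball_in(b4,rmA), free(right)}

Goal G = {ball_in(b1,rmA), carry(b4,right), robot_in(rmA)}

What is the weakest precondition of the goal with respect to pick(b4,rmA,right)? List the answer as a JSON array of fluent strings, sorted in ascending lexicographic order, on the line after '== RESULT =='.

Regress:
  G ∩ del = {}  (empty — regression defined)
  G \ add = {ball_in(b1,rmA), carry(b4,right), robot_in(rmA)} \ {carry(b4,right)} = {ball_in(b1,rmA), robot_in(rmA)}
  ∪ pre   = {ball_in(b1,rmA), robot_in(rmA)} ∪ {ball_in(b4,rmA), free(right), robot_in(rmA)}
          = {ball_in(b1,rmA), ball_in(b4,rmA), free(right), robot_in(rmA)}

== RESULT ==
["ball_in(b1,rmA)", "ball_in(b4,rmA)", "free(right)", "robot_in(rmA)"]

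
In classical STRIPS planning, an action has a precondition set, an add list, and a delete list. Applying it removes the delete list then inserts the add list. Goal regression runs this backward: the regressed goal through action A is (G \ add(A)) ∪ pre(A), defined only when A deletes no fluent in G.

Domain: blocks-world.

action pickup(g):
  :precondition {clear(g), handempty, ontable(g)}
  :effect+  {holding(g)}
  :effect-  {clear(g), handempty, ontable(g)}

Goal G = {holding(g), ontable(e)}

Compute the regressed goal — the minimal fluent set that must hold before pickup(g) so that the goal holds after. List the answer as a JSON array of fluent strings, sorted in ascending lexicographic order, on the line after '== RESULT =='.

Regress:
  G ∩ del = {}  (empty — regression defined)
  G \ add = {holding(g), ontable(e)} \ {holding(g)} = {ontable(e)}
  ∪ pre   = {ontable(e)} ∪ {clear(g), handempty, ontable(g)}
          = {clear(g), handempty, ontable(e), ontable(g)}

== RESULT ==
["clear(g)", "handempty", "ontable(e)", "ontable(g)"]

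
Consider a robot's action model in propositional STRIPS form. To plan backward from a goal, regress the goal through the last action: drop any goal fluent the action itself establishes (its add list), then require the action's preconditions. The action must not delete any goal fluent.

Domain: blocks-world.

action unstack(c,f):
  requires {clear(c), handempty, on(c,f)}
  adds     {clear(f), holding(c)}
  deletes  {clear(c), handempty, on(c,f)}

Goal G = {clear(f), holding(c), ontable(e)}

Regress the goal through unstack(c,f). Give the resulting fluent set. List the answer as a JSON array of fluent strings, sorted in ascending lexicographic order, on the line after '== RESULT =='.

Regress:
  G ∩ del = {}  (empty — regression defined)
  G \ add = {clear(f), holding(c), ontable(e)} \ {clear(f), holding(c)} = {ontable(e)}
  ∪ pre   = {ontable(e)} ∪ {clear(c), handempty, on(c,f)}
          = {clear(c), handempty, on(c,f), ontable(e)}

== RESULT ==
["clear(c)", "handempty", "on(c,f)", "ontable(e)"]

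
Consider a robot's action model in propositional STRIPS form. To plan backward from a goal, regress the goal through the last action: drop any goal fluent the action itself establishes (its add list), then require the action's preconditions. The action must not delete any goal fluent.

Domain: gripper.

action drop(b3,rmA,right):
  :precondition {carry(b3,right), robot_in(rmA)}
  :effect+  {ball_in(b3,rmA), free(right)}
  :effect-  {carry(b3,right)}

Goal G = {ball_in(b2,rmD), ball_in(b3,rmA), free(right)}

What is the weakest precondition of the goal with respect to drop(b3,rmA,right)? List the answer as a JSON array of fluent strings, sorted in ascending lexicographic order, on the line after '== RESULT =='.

Compute (G \ add) ∪ pre:
  G ∩ del = {}  (empty — regression defined)
  G \ add = {ball_in(b2,rmD), ball_in(b3,rmA), free(right)} \ {ball_in(b3,rmA), free(right)} = {ball_in(b2,rmD)}
  ∪ pre   = {ball_in(b2,rmD)} ∪ {carry(b3,right), robot_in(rmA)}
          = {ball_in(b2,rmD), carry(b3,right), robot_in(rmA)}

== RESULT ==
["ball_in(b2,rmD)", "carry(b3,right)", "robot_in(rmA)"]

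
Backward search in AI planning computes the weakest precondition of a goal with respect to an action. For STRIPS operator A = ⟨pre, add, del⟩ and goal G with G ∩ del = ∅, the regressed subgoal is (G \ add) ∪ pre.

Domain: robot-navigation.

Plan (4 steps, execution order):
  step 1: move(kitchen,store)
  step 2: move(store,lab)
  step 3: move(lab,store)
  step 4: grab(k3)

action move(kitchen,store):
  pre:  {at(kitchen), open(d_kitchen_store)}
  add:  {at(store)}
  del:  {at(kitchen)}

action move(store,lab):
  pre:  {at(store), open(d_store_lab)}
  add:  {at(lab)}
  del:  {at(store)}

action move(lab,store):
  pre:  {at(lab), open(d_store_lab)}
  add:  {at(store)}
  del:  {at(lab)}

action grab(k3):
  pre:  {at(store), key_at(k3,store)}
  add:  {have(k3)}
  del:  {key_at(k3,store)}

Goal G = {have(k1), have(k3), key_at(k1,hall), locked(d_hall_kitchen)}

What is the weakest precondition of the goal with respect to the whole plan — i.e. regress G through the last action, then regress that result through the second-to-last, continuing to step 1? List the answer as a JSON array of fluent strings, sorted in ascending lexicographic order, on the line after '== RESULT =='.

Regress step by step:
  through step 4 (grab(k3)): drop {have(k3)}, keep {have(k1), key_at(k1,hall), locked(d_hall_kitchen)}, require {at(store), key_at(k3,store)}
    → {at(store), have(k1), key_at(k1,hall), key_at(k3,store), locked(d_hall_kitchen)}
  through step 3 (move(lab,store)): drop {at(store)}, keep {have(k1), key_at(k1,hall), key_at(k3,store), locked(d_hall_kitchen)}, require {at(lab), open(d_store_lab)}
    → {at(lab), have(k1), key_at(k1,hall), key_at(k3,store), locked(d_hall_kitchen), open(d_store_lab)}
  through step 2 (move(store,lab)): drop {at(lab)}, keep {have(k1), key_at(k1,hall), key_at(k3,store), locked(d_hall_kitchen), open(d_store_lab)}, require {at(store), open(d_store_lab)}
    → {at(store), have(k1), key_at(k1,hall), key_at(k3,store), locked(d_hall_kitchen), open(d_store_lab)}
  through step 1 (move(kitchen,store)): drop {at(store)}, keep {have(k1), key_at(k1,hall), key_at(k3,store), locked(d_hall_kitchen), open(d_store_lab)}, require {at(kitchen), open(d_kitchen_store)}
    → {at(kitchen), have(k1), key_at(k1,hall), key_at(k3,store), locked(d_hall_kitchen), open(d_kitchen_store), open(d_store_lab)}

== RESULT ==
["at(kitchen)", "have(k1)", "key_at(k1,hall)", "key_at(k3,store)", "locked(d_hall_kitchen)", "open(d_kitchen_store)", "open(d_store_lab)"]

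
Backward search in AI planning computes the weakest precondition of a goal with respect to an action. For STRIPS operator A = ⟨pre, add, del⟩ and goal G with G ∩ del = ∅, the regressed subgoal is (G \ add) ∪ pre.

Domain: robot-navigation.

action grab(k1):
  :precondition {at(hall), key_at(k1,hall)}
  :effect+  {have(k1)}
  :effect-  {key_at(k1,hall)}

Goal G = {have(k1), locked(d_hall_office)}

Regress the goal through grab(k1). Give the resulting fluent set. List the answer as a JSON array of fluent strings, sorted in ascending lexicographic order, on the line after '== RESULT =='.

Compute (G \ add) ∪ pre:
  G ∩ del = {}  (empty — regression defined)
  G \ add = {have(k1), locked(d_hall_office)} \ {have(k1)} = {locked(d_hall_office)}
  ∪ pre   = {locked(d_hall_office)} ∪ {at(hall), key_at(k1,hall)}
          = {at(hall), key_at(k1,hall), locked(d_hall_office)}

== RESULT ==
["at(hall)", "key_at(k1,hall)", "locked(d_hall_office)"]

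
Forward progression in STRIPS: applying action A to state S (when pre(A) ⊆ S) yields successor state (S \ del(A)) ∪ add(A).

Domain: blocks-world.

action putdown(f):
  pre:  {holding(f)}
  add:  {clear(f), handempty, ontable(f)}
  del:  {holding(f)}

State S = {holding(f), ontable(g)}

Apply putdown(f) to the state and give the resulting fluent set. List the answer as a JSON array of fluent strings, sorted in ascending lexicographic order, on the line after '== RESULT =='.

Compute (S \ del) ∪ add:
  pre ⊆ S: {holding(f)} ⊆ S  — applicable
  S \ del = {ontable(g)}
  ∪ add   = {clear(f), handempty, ontable(f), ontable(g)}

== RESULT ==
["clear(f)", "handempty", "ontable(f)", "ontable(g)"]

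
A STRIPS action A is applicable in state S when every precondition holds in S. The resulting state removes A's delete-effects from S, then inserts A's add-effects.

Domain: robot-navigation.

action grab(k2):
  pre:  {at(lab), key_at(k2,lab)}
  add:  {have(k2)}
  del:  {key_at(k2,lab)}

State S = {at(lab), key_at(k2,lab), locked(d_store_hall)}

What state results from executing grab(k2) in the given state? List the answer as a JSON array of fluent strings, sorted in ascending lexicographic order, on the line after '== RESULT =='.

Progress:
  pre ⊆ S: {at(lab), key_at(k2,lab)} ⊆ S  — applicable
  S \ del = {at(lab), locked(d_store_hall)}
  ∪ add   = {at(lab), have(k2), locked(d_store_hall)}

== RESULT ==
["at(lab)", "have(k2)", "locked(d_store_hall)"]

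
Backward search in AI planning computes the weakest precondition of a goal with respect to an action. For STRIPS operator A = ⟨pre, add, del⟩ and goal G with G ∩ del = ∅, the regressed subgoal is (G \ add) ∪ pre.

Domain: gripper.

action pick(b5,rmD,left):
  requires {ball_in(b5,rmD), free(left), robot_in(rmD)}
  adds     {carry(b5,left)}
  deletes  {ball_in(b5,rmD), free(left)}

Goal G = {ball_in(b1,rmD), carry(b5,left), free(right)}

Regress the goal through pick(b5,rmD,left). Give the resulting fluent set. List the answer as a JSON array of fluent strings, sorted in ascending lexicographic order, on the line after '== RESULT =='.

Regress:
  G ∩ del = {}  (empty — regression defined)
  G \ add = {ball_in(b1,rmD), carry(b5,left), free(right)} \ {carry(b5,left)} = {ball_in(b1,rmD), free(right)}
  ∪ pre   = {ball_in(b1,rmD), free(right)} ∪ {ball_in(b5,rmD), free(left), robot_in(rmD)}
          = {ball_in(b1,rmD), ball_in(b5,rmD), free(left), free(right), robot_in(rmD)}

== RESULT ==
["ball_in(b1,rmD)", "ball_in(b5,rmD)", "free(left)", "free(right)", "robot_in(rmD)"]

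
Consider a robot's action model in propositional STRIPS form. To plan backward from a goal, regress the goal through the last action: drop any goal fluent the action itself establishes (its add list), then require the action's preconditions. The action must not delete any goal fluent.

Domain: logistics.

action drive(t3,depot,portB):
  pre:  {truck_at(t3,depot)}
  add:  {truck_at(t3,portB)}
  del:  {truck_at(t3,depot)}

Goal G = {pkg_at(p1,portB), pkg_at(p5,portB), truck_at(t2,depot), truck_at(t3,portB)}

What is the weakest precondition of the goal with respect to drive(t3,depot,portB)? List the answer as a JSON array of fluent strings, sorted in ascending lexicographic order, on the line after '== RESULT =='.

Compute (G \ add) ∪ pre:
  G ∩ del = {}  (empty — regression defined)
  G \ add = {pkg_at(p1,portB), pkg_at(p5,portB), truck_at(t2,depot), truck_at(t3,portB)} \ {truck_at(t3,portB)} = {pkg_at(p1,portB), pkg_at(p5,portB), truck_at(t2,depot)}
  ∪ pre   = {pkg_at(p1,portB), pkg_at(p5,portB), truck_at(t2,depot)} ∪ {truck_at(t3,depot)}
          = {pkg_at(p1,portB), pkg_at(p5,portB), truck_at(t2,depot), truck_at(t3,depot)}

== RESULT ==
["pkg_at(p1,portB)", "pkg_at(p5,portB)", "truck_at(t2,depot)", "truck_at(t3,depot)"]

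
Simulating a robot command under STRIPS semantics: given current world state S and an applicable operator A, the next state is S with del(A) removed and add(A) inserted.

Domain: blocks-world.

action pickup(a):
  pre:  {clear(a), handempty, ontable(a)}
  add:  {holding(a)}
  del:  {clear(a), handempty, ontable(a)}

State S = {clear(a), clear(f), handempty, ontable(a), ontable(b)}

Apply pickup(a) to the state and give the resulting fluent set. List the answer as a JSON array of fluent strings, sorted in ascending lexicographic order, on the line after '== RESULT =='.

Progress:
  pre ⊆ S: {clear(a), handempty, ontable(a)} ⊆ S  — applicable
  S \ del = {clear(f), ontable(b)}
  ∪ add   = {clear(f), holding(a), ontable(b)}

== RESULT ==
["clear(f)", "holding(a)", "ontable(b)"]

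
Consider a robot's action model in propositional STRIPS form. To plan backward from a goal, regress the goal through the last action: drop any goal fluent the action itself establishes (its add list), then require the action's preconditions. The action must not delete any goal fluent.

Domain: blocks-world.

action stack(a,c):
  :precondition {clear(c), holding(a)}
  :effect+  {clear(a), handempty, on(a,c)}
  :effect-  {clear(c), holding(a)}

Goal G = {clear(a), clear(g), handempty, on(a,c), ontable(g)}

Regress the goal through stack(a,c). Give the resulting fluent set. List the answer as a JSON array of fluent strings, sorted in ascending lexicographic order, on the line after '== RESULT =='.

Regress:
  G ∩ del = {}  (empty — regression defined)
  G \ add = {clear(a), clear(g), handempty, on(a,c), ontable(g)} \ {clear(a), handempty, on(a,c)} = {clear(g), ontable(g)}
  ∪ pre   = {clear(g), ontable(g)} ∪ {clear(c), holding(a)}
          = {clear(c), clear(g), holding(a), ontable(g)}

== RESULT ==
["clear(c)", "clear(g)", "holding(a)", "ontable(g)"]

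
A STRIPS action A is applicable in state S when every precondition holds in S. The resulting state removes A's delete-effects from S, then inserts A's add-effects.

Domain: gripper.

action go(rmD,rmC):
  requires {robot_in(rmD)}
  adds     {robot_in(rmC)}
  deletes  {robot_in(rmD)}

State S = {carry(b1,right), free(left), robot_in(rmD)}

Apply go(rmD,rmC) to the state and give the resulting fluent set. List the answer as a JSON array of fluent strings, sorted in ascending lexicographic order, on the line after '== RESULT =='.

Progress:
  pre ⊆ S: {robot_in(rmD)} ⊆ S  — applicable
  S \ del = {carry(b1,right), free(left)}
  ∪ add   = {carry(b1,right), free(left), robot_in(rmC)}

== RESULT ==
["carry(b1,right)", "free(left)", "robot_in(rmC)"]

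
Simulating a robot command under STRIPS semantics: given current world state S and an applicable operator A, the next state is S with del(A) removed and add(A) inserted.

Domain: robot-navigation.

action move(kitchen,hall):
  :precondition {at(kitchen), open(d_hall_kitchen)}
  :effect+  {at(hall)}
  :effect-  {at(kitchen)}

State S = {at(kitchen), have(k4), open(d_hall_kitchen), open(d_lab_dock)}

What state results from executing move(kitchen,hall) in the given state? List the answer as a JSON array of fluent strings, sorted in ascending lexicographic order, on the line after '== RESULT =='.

Compute (S \ del) ∪ add:
  pre ⊆ S: {at(kitchen), open(d_hall_kitchen)} ⊆ S  — applicable
  S \ del = {have(k4), open(d_hall_kitchen), open(d_lab_dock)}
  ∪ add   = {at(hall), have(k4), open(d_hall_kitchen), open(d_lab_dock)}

== RESULT ==
["at(hall)", "have(k4)", "open(d_hall_kitchen)", "open(d_lab_dock)"]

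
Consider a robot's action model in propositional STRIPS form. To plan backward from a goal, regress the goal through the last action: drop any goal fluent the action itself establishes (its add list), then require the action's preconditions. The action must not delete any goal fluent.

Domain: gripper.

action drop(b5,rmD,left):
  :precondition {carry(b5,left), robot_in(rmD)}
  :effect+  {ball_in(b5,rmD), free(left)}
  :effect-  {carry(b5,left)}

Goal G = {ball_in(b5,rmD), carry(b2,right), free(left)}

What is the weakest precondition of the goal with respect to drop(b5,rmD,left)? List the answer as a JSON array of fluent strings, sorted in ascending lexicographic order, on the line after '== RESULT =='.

Regress:
  G ∩ del = {}  (empty — regression defined)
  G \ add = {ball_in(b5,rmD), carry(b2,right), free(left)} \ {ball_in(b5,rmD), free(left)} = {carry(b2,right)}
  ∪ pre   = {carry(b2,right)} ∪ {carry(b5,left), robot_in(rmD)}
          = {carry(b2,right), carry(b5,left), robot_in(rmD)}

== RESULT ==
["carry(b2,right)", "carry(b5,left)", "robot_in(rmD)"]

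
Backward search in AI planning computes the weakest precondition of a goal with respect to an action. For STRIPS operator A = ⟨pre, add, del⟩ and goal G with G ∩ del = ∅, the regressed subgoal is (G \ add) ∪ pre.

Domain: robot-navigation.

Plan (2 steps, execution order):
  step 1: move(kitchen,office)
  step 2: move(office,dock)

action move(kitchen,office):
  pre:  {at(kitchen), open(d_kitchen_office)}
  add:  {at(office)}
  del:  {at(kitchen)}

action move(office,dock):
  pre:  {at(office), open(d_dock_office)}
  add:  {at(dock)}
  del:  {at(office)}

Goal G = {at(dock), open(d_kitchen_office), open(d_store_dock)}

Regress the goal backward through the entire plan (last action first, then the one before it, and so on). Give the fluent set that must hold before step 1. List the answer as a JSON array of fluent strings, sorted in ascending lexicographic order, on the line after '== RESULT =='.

Work backward from the goal:
  through step 2 (move(office,dock)): drop {at(dock)}, keep {open(d_kitchen_office), open(d_store_dock)}, require {at(office), open(d_dock_office)}
    → {at(office), open(d_dock_office), open(d_kitchen_office), open(d_store_dock)}
  through step 1 (move(kitchen,office)): drop {at(office)}, keep {open(d_dock_office), open(d_kitchen_office), open(d_store_dock)}, require {at(kitchen), open(d_kitchen_office)}
    → {at(kitchen), open(d_dock_office), open(d_kitchen_office), open(d_store_dock)}

== RESULT ==
["at(kitchen)", "open(d_dock_office)", "open(d_kitchen_office)", "open(d_store_dock)"]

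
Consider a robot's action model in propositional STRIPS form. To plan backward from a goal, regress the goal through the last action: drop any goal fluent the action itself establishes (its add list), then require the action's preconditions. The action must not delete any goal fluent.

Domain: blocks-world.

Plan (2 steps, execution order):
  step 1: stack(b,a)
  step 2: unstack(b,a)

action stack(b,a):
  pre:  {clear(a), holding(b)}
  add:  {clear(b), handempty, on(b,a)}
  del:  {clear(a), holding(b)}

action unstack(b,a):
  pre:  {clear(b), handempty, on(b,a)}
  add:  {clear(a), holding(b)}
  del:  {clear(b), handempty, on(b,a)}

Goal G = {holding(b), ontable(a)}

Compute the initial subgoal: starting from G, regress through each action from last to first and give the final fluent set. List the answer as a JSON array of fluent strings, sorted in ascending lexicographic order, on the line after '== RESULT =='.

Regress step by step:
  through step 2 (unstack(b,a)): drop {holding(b)}, keep {ontable(a)}, require {clear(b), handempty, on(b,a)}
    → {clear(b), handempty, on(b,a), ontable(a)}
  through step 1 (stack(b,a)): drop {clear(b), handempty, on(b,a)}, keep {ontable(a)}, require {clear(a), holding(b)}
    → {clear(a), holding(b), ontable(a)}

== RESULT ==
["clear(a)", "holding(b)", "ontable(a)"]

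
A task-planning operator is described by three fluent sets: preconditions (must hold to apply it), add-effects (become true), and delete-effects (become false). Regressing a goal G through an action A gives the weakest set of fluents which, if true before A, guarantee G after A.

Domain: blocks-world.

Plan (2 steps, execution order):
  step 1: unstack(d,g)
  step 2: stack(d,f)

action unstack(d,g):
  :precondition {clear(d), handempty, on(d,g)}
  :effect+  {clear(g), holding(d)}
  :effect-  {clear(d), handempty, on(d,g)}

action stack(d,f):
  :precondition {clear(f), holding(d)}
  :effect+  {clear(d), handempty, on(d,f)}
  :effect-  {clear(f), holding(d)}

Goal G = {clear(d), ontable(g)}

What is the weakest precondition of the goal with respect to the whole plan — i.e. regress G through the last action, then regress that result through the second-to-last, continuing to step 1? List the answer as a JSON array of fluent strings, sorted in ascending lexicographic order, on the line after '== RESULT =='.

Regress step by step:
  through step 2 (stack(d,f)): drop {clear(d)}, keep {ontable(g)}, require {clear(f), holding(d)}
    → {clear(f), holding(d), ontable(g)}
  through step 1 (unstack(d,g)): drop {holding(d)}, keep {clear(f), ontable(g)}, require {clear(d), handempty, on(d,g)}
    → {clear(d), clear(f), handempty, on(d,g), ontable(g)}

== RESULT ==
["clear(d)", "clear(f)", "handempty", "on(d,g)", "ontable(g)"]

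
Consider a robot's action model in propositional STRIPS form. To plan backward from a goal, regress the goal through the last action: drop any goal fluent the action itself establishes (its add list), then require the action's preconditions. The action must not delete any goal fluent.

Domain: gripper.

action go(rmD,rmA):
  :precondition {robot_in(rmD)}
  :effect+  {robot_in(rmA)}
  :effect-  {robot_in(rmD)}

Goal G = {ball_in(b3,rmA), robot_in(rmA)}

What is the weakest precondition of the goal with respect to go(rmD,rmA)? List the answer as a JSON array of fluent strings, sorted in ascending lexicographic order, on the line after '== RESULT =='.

Regress:
  G ∩ del = {}  (empty — regression defined)
  G \ add = {ball_in(b3,rmA), robot_in(rmA)} \ {robot_in(rmA)} = {ball_in(b3,rmA)}
  ∪ pre   = {ball_in(b3,rmA)} ∪ {robot_in(rmD)}
          = {ball_in(b3,rmA), robot_in(rmD)}

== RESULT ==
["ball_in(b3,rmA)", "robot_in(rmD)"]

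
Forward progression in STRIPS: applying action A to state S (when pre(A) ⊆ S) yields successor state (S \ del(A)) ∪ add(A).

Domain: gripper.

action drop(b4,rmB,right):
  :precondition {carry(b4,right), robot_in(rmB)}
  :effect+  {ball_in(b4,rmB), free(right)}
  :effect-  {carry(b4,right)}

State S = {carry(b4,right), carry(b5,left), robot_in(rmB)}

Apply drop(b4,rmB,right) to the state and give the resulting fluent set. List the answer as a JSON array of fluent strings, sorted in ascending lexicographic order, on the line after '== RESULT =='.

Progress:
  pre ⊆ S: {carry(b4,right), robot_in(rmB)} ⊆ S  — applicable
  S \ del = {carry(b5,left), robot_in(rmB)}
  ∪ add   = {ball_in(b4,rmB), carry(b5,left), free(right), robot_in(rmB)}

== RESULT ==
["ball_in(b4,rmB)", "carry(b5,left)", "free(right)", "robot_in(rmB)"]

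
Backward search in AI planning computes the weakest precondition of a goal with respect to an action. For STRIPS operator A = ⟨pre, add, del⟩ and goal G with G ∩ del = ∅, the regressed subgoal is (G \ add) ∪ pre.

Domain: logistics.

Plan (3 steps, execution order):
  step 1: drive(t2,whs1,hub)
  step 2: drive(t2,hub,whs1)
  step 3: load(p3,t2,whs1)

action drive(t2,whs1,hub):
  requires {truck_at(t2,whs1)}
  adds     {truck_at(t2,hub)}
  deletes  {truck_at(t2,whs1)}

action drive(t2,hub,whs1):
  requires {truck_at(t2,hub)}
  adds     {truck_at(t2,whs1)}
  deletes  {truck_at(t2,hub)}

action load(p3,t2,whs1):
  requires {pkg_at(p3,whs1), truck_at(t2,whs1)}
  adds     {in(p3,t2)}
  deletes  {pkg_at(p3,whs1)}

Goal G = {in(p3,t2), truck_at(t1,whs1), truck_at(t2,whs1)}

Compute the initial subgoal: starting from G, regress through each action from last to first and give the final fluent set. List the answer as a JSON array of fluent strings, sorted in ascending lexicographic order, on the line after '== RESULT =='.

Work backward from the goal:
  through step 3 (load(p3,t2,whs1)): drop {in(p3,t2)}, keep {truck_at(t1,whs1), truck_at(t2,whs1)}, require {pkg_at(p3,whs1), truck_at(t2,whs1)}
    → {pkg_at(p3,whs1), truck_at(t1,whs1), truck_at(t2,whs1)}
  through step 2 (drive(t2,hub,whs1)): drop {truck_at(t2,whs1)}, keep {pkg_at(p3,whs1), truck_at(t1,whs1)}, require {truck_at(t2,hub)}
    → {pkg_at(p3,whs1), truck_at(t1,whs1), truck_at(t2,hub)}
  through step 1 (drive(t2,whs1,hub)): drop {truck_at(t2,hub)}, keep {pkg_at(p3,whs1), truck_at(t1,whs1)}, require {truck_at(t2,whs1)}
    → {pkg_at(p3,whs1), truck_at(t1,whs1), truck_at(t2,whs1)}

== RESULT ==
["pkg_at(p3,whs1)", "truck_at(t1,whs1)", "truck_at(t2,whs1)"]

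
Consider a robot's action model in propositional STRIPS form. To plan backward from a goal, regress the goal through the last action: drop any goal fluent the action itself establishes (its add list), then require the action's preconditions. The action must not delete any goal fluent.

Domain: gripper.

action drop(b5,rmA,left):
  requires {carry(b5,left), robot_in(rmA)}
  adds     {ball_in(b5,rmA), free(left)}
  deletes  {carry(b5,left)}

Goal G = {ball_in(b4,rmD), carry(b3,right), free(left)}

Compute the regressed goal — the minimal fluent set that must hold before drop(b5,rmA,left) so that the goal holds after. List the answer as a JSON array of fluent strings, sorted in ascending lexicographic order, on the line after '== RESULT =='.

Regress:
  G ∩ del = {}  (empty — regression defined)
  G \ add = {ball_in(b4,rmD), carry(b3,right), free(left)} \ {ball_in(b5,rmA), free(left)} = {ball_in(b4,rmD), carry(b3,right)}
  ∪ pre   = {ball_in(b4,rmD), carry(b3,right)} ∪ {carry(b5,left), robot_in(rmA)}
          = {ball_in(b4,rmD), carry(b3,right), carry(b5,left), robot_in(rmA)}

== RESULT ==
["ball_in(b4,rmD)", "carry(b3,right)", "carry(b5,left)", "robot_in(rmA)"]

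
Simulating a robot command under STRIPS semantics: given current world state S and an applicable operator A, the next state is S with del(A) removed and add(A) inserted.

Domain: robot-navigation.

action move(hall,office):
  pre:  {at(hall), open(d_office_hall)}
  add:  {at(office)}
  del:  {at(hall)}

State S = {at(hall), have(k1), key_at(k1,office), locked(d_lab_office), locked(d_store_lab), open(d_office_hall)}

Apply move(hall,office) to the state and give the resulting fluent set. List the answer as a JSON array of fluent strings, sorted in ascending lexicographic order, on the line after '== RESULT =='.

Compute (S \ del) ∪ add:
  pre ⊆ S: {at(hall), open(d_office_hall)} ⊆ S  — applicable
  S \ del = {have(k1), key_at(k1,office), locked(d_lab_office), locked(d_store_lab), open(d_office_hall)}
  ∪ add   = {at(office), have(k1), key_at(k1,office), locked(d_lab_office), locked(d_store_lab), open(d_office_hall)}

== RESULT ==
["at(office)", "have(k1)", "key_at(k1,office)", "locked(d_lab_office)", "locked(d_store_lab)", "open(d_office_hall)"]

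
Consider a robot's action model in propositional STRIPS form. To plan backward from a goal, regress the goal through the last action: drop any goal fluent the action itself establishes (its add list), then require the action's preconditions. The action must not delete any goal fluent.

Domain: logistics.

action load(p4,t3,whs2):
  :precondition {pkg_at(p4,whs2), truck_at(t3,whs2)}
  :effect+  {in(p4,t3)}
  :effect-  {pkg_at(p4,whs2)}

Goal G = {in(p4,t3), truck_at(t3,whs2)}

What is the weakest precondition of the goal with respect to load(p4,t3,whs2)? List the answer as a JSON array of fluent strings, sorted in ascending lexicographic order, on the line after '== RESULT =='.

Regress:
  G ∩ del = {}  (empty — regression defined)
  G \ add = {in(p4,t3), truck_at(t3,whs2)} \ {in(p4,t3)} = {truck_at(t3,whs2)}
  ∪ pre   = {truck_at(t3,whs2)} ∪ {pkg_at(p4,whs2), truck_at(t3,whs2)}
          = {pkg_at(p4,whs2), truck_at(t3,whs2)}

== RESULT ==
["pkg_at(p4,whs2)", "truck_at(t3,whs2)"]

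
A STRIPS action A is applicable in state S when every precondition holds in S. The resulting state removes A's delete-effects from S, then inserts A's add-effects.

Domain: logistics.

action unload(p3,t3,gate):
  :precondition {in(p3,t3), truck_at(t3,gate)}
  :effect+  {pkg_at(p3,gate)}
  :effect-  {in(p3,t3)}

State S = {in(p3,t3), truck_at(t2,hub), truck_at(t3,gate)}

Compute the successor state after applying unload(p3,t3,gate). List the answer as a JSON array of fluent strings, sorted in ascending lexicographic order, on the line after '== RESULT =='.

Progress:
  pre ⊆ S: {in(p3,t3), truck_at(t3,gate)} ⊆ S  — applicable
  S \ del = {truck_at(t2,hub), truck_at(t3,gate)}
  ∪ add   = {pkg_at(p3,gate), truck_at(t2,hub), truck_at(t3,gate)}

== RESULT ==
["pkg_at(p3,gate)", "truck_at(t2,hub)", "truck_at(t3,gate)"]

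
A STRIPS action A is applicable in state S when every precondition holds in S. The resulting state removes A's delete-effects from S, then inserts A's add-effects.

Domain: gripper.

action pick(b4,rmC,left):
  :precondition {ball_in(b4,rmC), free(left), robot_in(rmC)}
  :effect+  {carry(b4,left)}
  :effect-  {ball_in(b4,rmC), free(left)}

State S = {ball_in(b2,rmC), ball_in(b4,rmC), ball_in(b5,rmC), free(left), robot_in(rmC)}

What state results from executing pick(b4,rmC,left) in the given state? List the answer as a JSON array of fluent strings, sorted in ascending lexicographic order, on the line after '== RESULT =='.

Progress:
  pre ⊆ S: {ball_in(b4,rmC), free(left), robot_in(rmC)} ⊆ S  — applicable
  S \ del = {ball_in(b2,rmC), ball_in(b5,rmC), robot_in(rmC)}
  ∪ add   = {ball_in(b2,rmC), ball_in(b5,rmC), carry(b4,left), robot_in(rmC)}

== RESULT ==
["ball_in(b2,rmC)", "ball_in(b5,rmC)", "carry(b4,left)", "robot_in(rmC)"]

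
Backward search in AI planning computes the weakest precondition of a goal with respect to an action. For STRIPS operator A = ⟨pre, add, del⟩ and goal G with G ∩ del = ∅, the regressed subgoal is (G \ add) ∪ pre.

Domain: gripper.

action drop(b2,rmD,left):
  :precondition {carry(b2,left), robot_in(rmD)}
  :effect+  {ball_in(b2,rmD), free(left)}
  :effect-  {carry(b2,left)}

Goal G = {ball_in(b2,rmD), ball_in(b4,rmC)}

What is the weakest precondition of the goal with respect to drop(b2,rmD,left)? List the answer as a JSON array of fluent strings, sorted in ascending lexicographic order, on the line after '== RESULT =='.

Compute (G \ add) ∪ pre:
  G ∩ del = {}  (empty — regression defined)
  G \ add = {ball_in(b2,rmD), ball_in(b4,rmC)} \ {ball_in(b2,rmD), free(left)} = {ball_in(b4,rmC)}
  ∪ pre   = {ball_in(b4,rmC)} ∪ {carry(b2,left), robot_in(rmD)}
          = {ball_in(b4,rmC), carry(b2,left), robot_in(rmD)}

== RESULT ==
["ball_in(b4,rmC)", "carry(b2,left)", "robot_in(rmD)"]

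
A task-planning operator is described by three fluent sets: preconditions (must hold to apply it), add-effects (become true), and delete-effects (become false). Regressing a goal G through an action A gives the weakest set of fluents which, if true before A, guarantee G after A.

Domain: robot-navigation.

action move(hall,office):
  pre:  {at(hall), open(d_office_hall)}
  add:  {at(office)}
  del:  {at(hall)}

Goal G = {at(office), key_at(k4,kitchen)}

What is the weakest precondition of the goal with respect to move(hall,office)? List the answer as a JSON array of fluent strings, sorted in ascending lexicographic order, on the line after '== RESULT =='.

Regress:
  G ∩ del = {}  (empty — regression defined)
  G \ add = {at(office), key_at(k4,kitchen)} \ {at(office)} = {key_at(k4,kitchen)}
  ∪ pre   = {key_at(k4,kitchen)} ∪ {at(hall), open(d_office_hall)}
          = {at(hall), key_at(k4,kitchen), open(d_office_hall)}

== RESULT ==
["at(hall)", "key_at(k4,kitchen)", "open(d_office_hall)"]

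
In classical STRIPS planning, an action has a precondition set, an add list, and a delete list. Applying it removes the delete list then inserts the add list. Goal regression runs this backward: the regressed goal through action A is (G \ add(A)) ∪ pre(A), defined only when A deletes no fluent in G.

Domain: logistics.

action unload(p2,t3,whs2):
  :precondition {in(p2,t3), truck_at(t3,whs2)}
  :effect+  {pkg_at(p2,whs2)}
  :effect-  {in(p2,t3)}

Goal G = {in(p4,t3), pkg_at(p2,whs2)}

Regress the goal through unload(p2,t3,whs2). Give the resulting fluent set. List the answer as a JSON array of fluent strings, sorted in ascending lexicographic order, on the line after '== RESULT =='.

Regress:
  G ∩ del = {}  (empty — regression defined)
  G \ add = {in(p4,t3), pkg_at(p2,whs2)} \ {pkg_at(p2,whs2)} = {in(p4,t3)}
  ∪ pre   = {in(p4,t3)} ∪ {in(p2,t3), truck_at(t3,whs2)}
          = {in(p2,t3), in(p4,t3), truck_at(t3,whs2)}

== RESULT ==
["in(p2,t3)", "in(p4,t3)", "truck_at(t3,whs2)"]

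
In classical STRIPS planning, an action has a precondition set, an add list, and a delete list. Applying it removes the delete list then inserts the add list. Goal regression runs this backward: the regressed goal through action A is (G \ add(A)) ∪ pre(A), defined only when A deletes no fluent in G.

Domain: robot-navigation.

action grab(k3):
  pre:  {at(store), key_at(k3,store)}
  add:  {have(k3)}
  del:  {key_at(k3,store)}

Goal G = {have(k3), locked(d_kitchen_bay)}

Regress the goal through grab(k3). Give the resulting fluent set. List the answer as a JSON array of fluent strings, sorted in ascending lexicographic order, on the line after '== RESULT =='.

Regress:
  G ∩ del = {}  (empty — regression defined)
  G \ add = {have(k3), locked(d_kitchen_bay)} \ {have(k3)} = {locked(d_kitchen_bay)}
  ∪ pre   = {locked(d_kitchen_bay)} ∪ {at(store), key_at(k3,store)}
          = {at(store), key_at(k3,store), locked(d_kitchen_bay)}

== RESULT ==
["at(store)", "key_at(k3,store)", "locked(d_kitchen_bay)"]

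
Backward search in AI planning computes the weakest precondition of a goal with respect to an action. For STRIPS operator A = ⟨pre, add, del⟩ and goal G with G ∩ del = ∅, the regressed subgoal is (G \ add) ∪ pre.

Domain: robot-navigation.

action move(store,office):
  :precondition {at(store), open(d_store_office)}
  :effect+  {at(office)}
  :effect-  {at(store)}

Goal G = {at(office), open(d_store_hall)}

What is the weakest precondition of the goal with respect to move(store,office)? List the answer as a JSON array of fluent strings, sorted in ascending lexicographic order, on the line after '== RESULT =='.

Compute (G \ add) ∪ pre:
  G ∩ del = {}  (empty — regression defined)
  G \ add = {at(office), open(d_store_hall)} \ {at(office)} = {open(d_store_hall)}
  ∪ pre   = {open(d_store_hall)} ∪ {at(store), open(d_store_office)}
          = {at(store), open(d_store_hall), open(d_store_office)}

== RESULT ==
["at(store)", "open(d_store_hall)", "open(d_store_office)"]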